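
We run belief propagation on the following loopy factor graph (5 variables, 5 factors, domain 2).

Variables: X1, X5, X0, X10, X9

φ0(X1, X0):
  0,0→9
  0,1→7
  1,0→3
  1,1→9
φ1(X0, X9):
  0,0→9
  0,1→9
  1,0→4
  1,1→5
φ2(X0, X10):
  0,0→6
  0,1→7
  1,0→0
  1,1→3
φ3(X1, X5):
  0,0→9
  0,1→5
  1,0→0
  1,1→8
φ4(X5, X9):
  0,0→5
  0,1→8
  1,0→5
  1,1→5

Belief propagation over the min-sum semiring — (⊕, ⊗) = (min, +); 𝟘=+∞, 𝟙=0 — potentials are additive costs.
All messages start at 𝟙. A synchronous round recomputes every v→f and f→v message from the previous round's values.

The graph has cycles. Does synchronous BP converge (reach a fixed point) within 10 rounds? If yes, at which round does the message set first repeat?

init: all messages = 𝟙 over 2 values
r1 m[φ0→X1] = [7, 3]
r1 m[φ0→X0] = [3, 7]
r1 m[φ1→X0] = [9, 4]
r1 m[φ1→X9] = [4, 5]
r1 m[φ2→X0] = [6, 0]
r1 m[φ2→X10] = [0, 3]
r1 m[φ3→X1] = [5, 0]
r1 m[φ3→X5] = [0, 5]
r1 m[φ4→X5] = [5, 5]
r1 m[φ4→X9] = [5, 5]
r1 m[X1→φ0] = [0, 0]
r1 m[X1→φ3] = [0, 0]
r1 m[X5→φ3] = [0, 0]
r1 m[X5→φ4] = [0, 0]
r1 m[X0→φ0] = [0, 0]
r1 m[X0→φ1] = [0, 0]
r1 m[X0→φ2] = [0, 0]
r1 m[X10→φ2] = [0, 0]
r1 m[X9→φ1] = [0, 0]
r1 m[X9→φ4] = [0, 0]
r2 m[φ0→X1] = [7, 3]
r2 m[φ0→X0] = [3, 7]
r2 m[φ1→X0] = [9, 4]
r2 m[φ1→X9] = [4, 5]
r2 m[φ2→X0] = [6, 0]
r2 m[φ2→X10] = [0, 3]
r2 m[φ3→X1] = [5, 0]
r2 m[φ3→X5] = [0, 5]
r2 m[φ4→X5] = [5, 5]
r2 m[φ4→X9] = [5, 5]
r2 m[X1→φ0] = [5, 0]
r2 m[X1→φ3] = [7, 3]
r2 m[X5→φ3] = [5, 5]
r2 m[X5→φ4] = [0, 5]
r2 m[X0→φ0] = [15, 4]
r2 m[X0→φ1] = [9, 7]
r2 m[X0→φ2] = [12, 11]
r2 m[X10→φ2] = [0, 0]
r2 m[X9→φ1] = [5, 5]
r2 m[X9→φ4] = [4, 5]
r3 m[φ0→X1] = [11, 13]
r3 m[φ0→X0] = [3, 9]
r3 m[φ1→X0] = [14, 9]
r3 m[φ1→X9] = [11, 12]
r3 m[φ2→X0] = [6, 0]
r3 m[φ2→X10] = [11, 14]
r3 m[φ3→X1] = [10, 5]
r3 m[φ3→X5] = [3, 11]
r3 m[φ4→X5] = [9, 9]
r3 m[φ4→X9] = [5, 8]
r3 m[X1→φ0] = [5, 0]
r3 m[X1→φ3] = [7, 3]
r3 m[X5→φ3] = [5, 5]
r3 m[X5→φ4] = [0, 5]
r3 m[X0→φ0] = [15, 4]
r3 m[X0→φ1] = [9, 7]
r3 m[X0→φ2] = [12, 11]
r3 m[X10→φ2] = [0, 0]
r3 m[X9→φ1] = [5, 5]
r3 m[X9→φ4] = [4, 5]
r4 m[φ0→X1] = [11, 13]
r4 m[φ0→X0] = [3, 9]
r4 m[φ1→X0] = [14, 9]
r4 m[φ1→X9] = [11, 12]
r4 m[φ2→X0] = [6, 0]
r4 m[φ2→X10] = [11, 14]
r4 m[φ3→X1] = [10, 5]
r4 m[φ3→X5] = [3, 11]
r4 m[φ4→X5] = [9, 9]
r4 m[φ4→X9] = [5, 8]
r4 m[X1→φ0] = [10, 5]
r4 m[X1→φ3] = [11, 13]
r4 m[X5→φ3] = [9, 9]
r4 m[X5→φ4] = [3, 11]
r4 m[X0→φ0] = [20, 9]
r4 m[X0→φ1] = [9, 9]
r4 m[X0→φ2] = [17, 18]
r4 m[X10→φ2] = [0, 0]
r4 m[X9→φ1] = [5, 8]
r4 m[X9→φ4] = [11, 12]
r5 m[φ0→X1] = [16, 18]
r5 m[φ0→X0] = [8, 14]
r5 m[φ1→X0] = [14, 9]
r5 m[φ1→X9] = [13, 14]
r5 m[φ2→X0] = [6, 0]
r5 m[φ2→X10] = [18, 21]
r5 m[φ3→X1] = [14, 9]
r5 m[φ3→X5] = [13, 16]
r5 m[φ4→X5] = [16, 16]
r5 m[φ4→X9] = [8, 11]
r5 m[X1→φ0] = [10, 5]
r5 m[X1→φ3] = [11, 13]
r5 m[X5→φ3] = [9, 9]
r5 m[X5→φ4] = [3, 11]
r5 m[X0→φ0] = [20, 9]
r5 m[X0→φ1] = [9, 9]
r5 m[X0→φ2] = [17, 18]
r5 m[X10→φ2] = [0, 0]
r5 m[X9→φ1] = [5, 8]
r5 m[X9→φ4] = [11, 12]
r6 m[φ0→X1] = [16, 18]
r6 m[φ0→X0] = [8, 14]
r6 m[φ1→X0] = [14, 9]
r6 m[φ1→X9] = [13, 14]
r6 m[φ2→X0] = [6, 0]
r6 m[φ2→X10] = [18, 21]
r6 m[φ3→X1] = [14, 9]
r6 m[φ3→X5] = [13, 16]
r6 m[φ4→X5] = [16, 16]
r6 m[φ4→X9] = [8, 11]
r6 m[X1→φ0] = [14, 9]
r6 m[X1→φ3] = [16, 18]
r6 m[X5→φ3] = [16, 16]
r6 m[X5→φ4] = [13, 16]
r6 m[X0→φ0] = [20, 9]
r6 m[X0→φ1] = [14, 14]
r6 m[X0→φ2] = [22, 23]
r6 m[X10→φ2] = [0, 0]
r6 m[X9→φ1] = [8, 11]
r6 m[X9→φ4] = [13, 14]
r7 m[φ0→X1] = [16, 18]
r7 m[φ0→X0] = [12, 18]
r7 m[φ1→X0] = [17, 12]
r7 m[φ1→X9] = [18, 19]
r7 m[φ2→X0] = [6, 0]
r7 m[φ2→X10] = [23, 26]
r7 m[φ3→X1] = [21, 16]
r7 m[φ3→X5] = [18, 21]
r7 m[φ4→X5] = [18, 18]
r7 m[φ4→X9] = [18, 21]
r7 m[X1→φ0] = [14, 9]
r7 m[X1→φ3] = [16, 18]
r7 m[X5→φ3] = [16, 16]
r7 m[X5→φ4] = [13, 16]
r7 m[X0→φ0] = [20, 9]
r7 m[X0→φ1] = [14, 14]
r7 m[X0→φ2] = [22, 23]
r7 m[X10→φ2] = [0, 0]
r7 m[X9→φ1] = [8, 11]
r7 m[X9→φ4] = [13, 14]
r8 m[φ0→X1] = [16, 18]
r8 m[φ0→X0] = [12, 18]
r8 m[φ1→X0] = [17, 12]
r8 m[φ1→X9] = [18, 19]
r8 m[φ2→X0] = [6, 0]
r8 m[φ2→X10] = [23, 26]
r8 m[φ3→X1] = [21, 16]
r8 m[φ3→X5] = [18, 21]
r8 m[φ4→X5] = [18, 18]
r8 m[φ4→X9] = [18, 21]
r8 m[X1→φ0] = [21, 16]
r8 m[X1→φ3] = [16, 18]
r8 m[X5→φ3] = [18, 18]
r8 m[X5→φ4] = [18, 21]
r8 m[X0→φ0] = [23, 12]
r8 m[X0→φ1] = [18, 18]
r8 m[X0→φ2] = [29, 30]
r8 m[X10→φ2] = [0, 0]
r8 m[X9→φ1] = [18, 21]
r8 m[X9→φ4] = [18, 19]
r9 m[φ0→X1] = [19, 21]
r9 m[φ0→X0] = [19, 25]
r9 m[φ1→X0] = [27, 22]
r9 m[φ1→X9] = [22, 23]
r9 m[φ2→X0] = [6, 0]
r9 m[φ2→X10] = [30, 33]
r9 m[φ3→X1] = [23, 18]
r9 m[φ3→X5] = [18, 21]
r9 m[φ4→X5] = [23, 23]
r9 m[φ4→X9] = [23, 26]
r9 m[X1→φ0] = [21, 16]
r9 m[X1→φ3] = [16, 18]
r9 m[X5→φ3] = [18, 18]
r9 m[X5→φ4] = [18, 21]
r9 m[X0→φ0] = [23, 12]
r9 m[X0→φ1] = [18, 18]
r9 m[X0→φ2] = [29, 30]
r9 m[X10→φ2] = [0, 0]
r9 m[X9→φ1] = [18, 21]
r9 m[X9→φ4] = [18, 19]
r10 m[φ0→X1] = [19, 21]
r10 m[φ0→X0] = [19, 25]
r10 m[φ1→X0] = [27, 22]
r10 m[φ1→X9] = [22, 23]
r10 m[φ2→X0] = [6, 0]
r10 m[φ2→X10] = [30, 33]
r10 m[φ3→X1] = [23, 18]
r10 m[φ3→X5] = [18, 21]
r10 m[φ4→X5] = [23, 23]
r10 m[φ4→X9] = [23, 26]
r10 m[X1→φ0] = [23, 18]
r10 m[X1→φ3] = [19, 21]
r10 m[X5→φ3] = [23, 23]
r10 m[X5→φ4] = [18, 21]
r10 m[X0→φ0] = [33, 22]
r10 m[X0→φ1] = [25, 25]
r10 m[X0→φ2] = [46, 47]
r10 m[X10→φ2] = [0, 0]
r10 m[X9→φ1] = [23, 26]
r10 m[X9→φ4] = [22, 23]
no fixed point within 10 rounds

NOT CONVERGED within 10 rounds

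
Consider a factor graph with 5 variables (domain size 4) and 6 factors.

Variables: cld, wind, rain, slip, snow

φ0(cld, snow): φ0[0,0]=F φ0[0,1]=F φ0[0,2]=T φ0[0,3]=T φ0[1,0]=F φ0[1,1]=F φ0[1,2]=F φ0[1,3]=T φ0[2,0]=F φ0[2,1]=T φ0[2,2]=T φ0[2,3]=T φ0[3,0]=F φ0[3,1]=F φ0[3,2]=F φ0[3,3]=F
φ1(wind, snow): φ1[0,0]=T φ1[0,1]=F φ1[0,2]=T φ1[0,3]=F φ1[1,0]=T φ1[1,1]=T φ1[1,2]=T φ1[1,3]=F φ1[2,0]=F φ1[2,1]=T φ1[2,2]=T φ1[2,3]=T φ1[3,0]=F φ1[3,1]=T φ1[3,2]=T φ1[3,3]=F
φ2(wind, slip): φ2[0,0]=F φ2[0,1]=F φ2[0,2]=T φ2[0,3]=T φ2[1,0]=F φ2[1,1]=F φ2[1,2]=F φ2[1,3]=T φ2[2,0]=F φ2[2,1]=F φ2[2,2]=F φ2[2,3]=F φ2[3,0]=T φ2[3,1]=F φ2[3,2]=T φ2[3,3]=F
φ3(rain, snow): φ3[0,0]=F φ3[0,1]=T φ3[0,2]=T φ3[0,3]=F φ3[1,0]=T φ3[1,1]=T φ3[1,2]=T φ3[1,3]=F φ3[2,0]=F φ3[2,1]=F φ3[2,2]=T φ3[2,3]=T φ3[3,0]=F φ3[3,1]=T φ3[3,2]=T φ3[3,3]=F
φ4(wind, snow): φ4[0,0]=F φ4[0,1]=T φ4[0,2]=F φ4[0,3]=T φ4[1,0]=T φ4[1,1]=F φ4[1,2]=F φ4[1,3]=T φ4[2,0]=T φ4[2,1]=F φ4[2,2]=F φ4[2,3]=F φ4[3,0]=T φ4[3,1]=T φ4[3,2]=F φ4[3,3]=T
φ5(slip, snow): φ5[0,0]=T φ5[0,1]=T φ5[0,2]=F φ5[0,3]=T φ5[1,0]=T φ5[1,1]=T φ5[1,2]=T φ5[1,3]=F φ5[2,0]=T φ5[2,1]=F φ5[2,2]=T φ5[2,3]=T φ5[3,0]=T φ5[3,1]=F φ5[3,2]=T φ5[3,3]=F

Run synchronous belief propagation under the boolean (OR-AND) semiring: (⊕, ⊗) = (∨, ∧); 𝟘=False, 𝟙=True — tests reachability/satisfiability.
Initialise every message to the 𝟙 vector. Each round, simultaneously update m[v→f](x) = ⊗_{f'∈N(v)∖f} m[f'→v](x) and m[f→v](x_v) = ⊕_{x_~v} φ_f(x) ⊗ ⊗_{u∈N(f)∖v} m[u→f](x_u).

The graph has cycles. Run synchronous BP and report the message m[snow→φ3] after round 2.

message @ round 2 = [F, T, F, T]

init: all messages = 𝟙 over 4 values
r1 m[φ0→cld] = [T, T, T, F]
r1 m[φ0→snow] = [F, T, T, T]
r1 m[φ1→wind] = [T, T, T, T]
r1 m[φ1→snow] = [T, T, T, T]
r1 m[φ2→wind] = [T, T, F, T]
r1 m[φ2→slip] = [T, F, T, T]
r1 m[φ3→rain] = [T, T, T, T]
r1 m[φ3→snow] = [T, T, T, T]
r1 m[φ4→wind] = [T, T, T, T]
r1 m[φ4→snow] = [T, T, F, T]
r1 m[φ5→slip] = [T, T, T, T]
r1 m[φ5→snow] = [T, T, T, T]
r1 m[cld→φ0] = [T, T, T, T]
r1 m[wind→φ1] = [T, T, T, T]
r1 m[wind→φ2] = [T, T, T, T]
r1 m[wind→φ4] = [T, T, T, T]
r1 m[rain→φ3] = [T, T, T, T]
r1 m[slip→φ2] = [T, T, T, T]
r1 m[slip→φ5] = [T, T, T, T]
r1 m[snow→φ0] = [T, T, T, T]
r1 m[snow→φ1] = [T, T, T, T]
r1 m[snow→φ3] = [T, T, T, T]
r1 m[snow→φ4] = [T, T, T, T]
r1 m[snow→φ5] = [T, T, T, T]
r2 m[φ0→cld] = [T, T, T, F]
r2 m[φ0→snow] = [F, T, T, T]
r2 m[φ1→wind] = [T, T, T, T]
r2 m[φ1→snow] = [T, T, T, T]
r2 m[φ2→wind] = [T, T, F, T]
r2 m[φ2→slip] = [T, F, T, T]
r2 m[φ3→rain] = [T, T, T, T]
r2 m[φ3→snow] = [T, T, T, T]
r2 m[φ4→wind] = [T, T, T, T]
r2 m[φ4→snow] = [T, T, F, T]
r2 m[φ5→slip] = [T, T, T, T]
r2 m[φ5→snow] = [T, T, T, T]
r2 m[cld→φ0] = [T, T, T, T]
r2 m[wind→φ1] = [T, T, F, T]
r2 m[wind→φ2] = [T, T, T, T]
r2 m[wind→φ4] = [T, T, F, T]
r2 m[rain→φ3] = [T, T, T, T]
r2 m[slip→φ2] = [T, T, T, T]
r2 m[slip→φ5] = [T, F, T, T]
r2 m[snow→φ0] = [T, T, F, T]
r2 m[snow→φ1] = [F, T, F, T]
r2 m[snow→φ3] = [F, T, F, T]
r2 m[snow→φ4] = [F, T, T, T]
r2 m[snow→φ5] = [F, T, F, T]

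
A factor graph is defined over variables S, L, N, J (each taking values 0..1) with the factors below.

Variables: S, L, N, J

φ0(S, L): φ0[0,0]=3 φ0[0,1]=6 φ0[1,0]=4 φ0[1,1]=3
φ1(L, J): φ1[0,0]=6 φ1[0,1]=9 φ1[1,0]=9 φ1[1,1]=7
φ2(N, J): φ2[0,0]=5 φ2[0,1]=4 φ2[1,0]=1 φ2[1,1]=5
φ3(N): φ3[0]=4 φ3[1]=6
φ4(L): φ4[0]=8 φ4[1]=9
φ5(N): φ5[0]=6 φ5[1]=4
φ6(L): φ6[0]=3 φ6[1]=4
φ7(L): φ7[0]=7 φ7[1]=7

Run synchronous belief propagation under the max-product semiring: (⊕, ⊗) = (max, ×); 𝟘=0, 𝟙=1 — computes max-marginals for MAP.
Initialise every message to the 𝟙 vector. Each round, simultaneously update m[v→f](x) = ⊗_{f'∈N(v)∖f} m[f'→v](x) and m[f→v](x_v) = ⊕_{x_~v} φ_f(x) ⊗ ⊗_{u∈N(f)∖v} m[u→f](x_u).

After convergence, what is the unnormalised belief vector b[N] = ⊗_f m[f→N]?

init: all messages = 𝟙 over 2 values
r1 m[φ0→S] = [6, 4]
r1 m[φ0→L] = [4, 6]
r1 m[φ1→L] = [9, 9]
r1 m[φ1→J] = [9, 9]
r1 m[φ2→N] = [5, 5]
r1 m[φ2→J] = [5, 5]
r1 m[φ3→N] = [4, 6]
r1 m[φ4→L] = [8, 9]
r1 m[φ5→N] = [6, 4]
r1 m[φ6→L] = [3, 4]
r1 m[φ7→L] = [7, 7]
r1 m[S→φ0] = [1, 1]
r1 m[L→φ0] = [1, 1]
r1 m[L→φ1] = [1, 1]
r1 m[L→φ4] = [1, 1]
r1 m[L→φ6] = [1, 1]
r1 m[L→φ7] = [1, 1]
r1 m[N→φ2] = [1, 1]
r1 m[N→φ3] = [1, 1]
r1 m[N→φ5] = [1, 1]
r1 m[J→φ1] = [1, 1]
r1 m[J→φ2] = [1, 1]
r2 m[φ0→S] = [6, 4]
r2 m[φ0→L] = [4, 6]
r2 m[φ1→L] = [9, 9]
r2 m[φ1→J] = [9, 9]
r2 m[φ2→N] = [5, 5]
r2 m[φ2→J] = [5, 5]
r2 m[φ3→N] = [4, 6]
r2 m[φ4→L] = [8, 9]
r2 m[φ5→N] = [6, 4]
r2 m[φ6→L] = [3, 4]
r2 m[φ7→L] = [7, 7]
r2 m[S→φ0] = [1, 1]
r2 m[L→φ0] = [1512, 2268]
r2 m[L→φ1] = [672, 1512]
r2 m[L→φ4] = [756, 1512]
r2 m[L→φ6] = [2016, 3402]
r2 m[L→φ7] = [864, 1944]
r2 m[N→φ2] = [24, 24]
r2 m[N→φ3] = [30, 20]
r2 m[N→φ5] = [20, 30]
r2 m[J→φ1] = [5, 5]
r2 m[J→φ2] = [9, 9]
r3 m[φ0→S] = [13608, 6804]
r3 m[φ0→L] = [4, 6]
r3 m[φ1→L] = [45, 45]
r3 m[φ1→J] = [13608, 10584]
r3 m[φ2→N] = [45, 45]
r3 m[φ2→J] = [120, 120]
r3 m[φ3→N] = [4, 6]
r3 m[φ4→L] = [8, 9]
r3 m[φ5→N] = [6, 4]
r3 m[φ6→L] = [3, 4]
r3 m[φ7→L] = [7, 7]
r3 m[S→φ0] = [1, 1]
r3 m[L→φ0] = [1512, 2268]
r3 m[L→φ1] = [672, 1512]
r3 m[L→φ4] = [756, 1512]
r3 m[L→φ6] = [2016, 3402]
r3 m[L→φ7] = [864, 1944]
r3 m[N→φ2] = [24, 24]
r3 m[N→φ3] = [30, 20]
r3 m[N→φ5] = [20, 30]
r3 m[J→φ1] = [5, 5]
r3 m[J→φ2] = [9, 9]
r4 m[φ0→S] = [13608, 6804]
r4 m[φ0→L] = [4, 6]
r4 m[φ1→L] = [45, 45]
r4 m[φ1→J] = [13608, 10584]
r4 m[φ2→N] = [45, 45]
r4 m[φ2→J] = [120, 120]
r4 m[φ3→N] = [4, 6]
r4 m[φ4→L] = [8, 9]
r4 m[φ5→N] = [6, 4]
r4 m[φ6→L] = [3, 4]
r4 m[φ7→L] = [7, 7]
r4 m[S→φ0] = [1, 1]
r4 m[L→φ0] = [7560, 11340]
r4 m[L→φ1] = [672, 1512]
r4 m[L→φ4] = [3780, 7560]
r4 m[L→φ6] = [10080, 17010]
r4 m[L→φ7] = [4320, 9720]
r4 m[N→φ2] = [24, 24]
r4 m[N→φ3] = [270, 180]
r4 m[N→φ5] = [180, 270]
r4 m[J→φ1] = [120, 120]
r4 m[J→φ2] = [13608, 10584]
r5 m[φ0→S] = [68040, 34020]
r5 m[φ0→L] = [4, 6]
r5 m[φ1→L] = [1080, 1080]
r5 m[φ1→J] = [13608, 10584]
r5 m[φ2→N] = [68040, 52920]
r5 m[φ2→J] = [120, 120]
r5 m[φ3→N] = [4, 6]
r5 m[φ4→L] = [8, 9]
r5 m[φ5→N] = [6, 4]
r5 m[φ6→L] = [3, 4]
r5 m[φ7→L] = [7, 7]
r5 m[S→φ0] = [1, 1]
r5 m[L→φ0] = [7560, 11340]
r5 m[L→φ1] = [672, 1512]
r5 m[L→φ4] = [3780, 7560]
r5 m[L→φ6] = [10080, 17010]
r5 m[L→φ7] = [4320, 9720]
r5 m[N→φ2] = [24, 24]
r5 m[N→φ3] = [270, 180]
r5 m[N→φ5] = [180, 270]
r5 m[J→φ1] = [120, 120]
r5 m[J→φ2] = [13608, 10584]
r6 m[φ0→S] = [68040, 34020]
r6 m[φ0→L] = [4, 6]
r6 m[φ1→L] = [1080, 1080]
r6 m[φ1→J] = [13608, 10584]
r6 m[φ2→N] = [68040, 52920]
r6 m[φ2→J] = [120, 120]
r6 m[φ3→N] = [4, 6]
r6 m[φ4→L] = [8, 9]
r6 m[φ5→N] = [6, 4]
r6 m[φ6→L] = [3, 4]
r6 m[φ7→L] = [7, 7]
r6 m[S→φ0] = [1, 1]
r6 m[L→φ0] = [181440, 272160]
r6 m[L→φ1] = [672, 1512]
r6 m[L→φ4] = [90720, 181440]
r6 m[L→φ6] = [241920, 408240]
r6 m[L→φ7] = [103680, 233280]
r6 m[N→φ2] = [24, 24]
r6 m[N→φ3] = [408240, 211680]
r6 m[N→φ5] = [272160, 317520]
r6 m[J→φ1] = [120, 120]
r6 m[J→φ2] = [13608, 10584]
r7 m[φ0→S] = [1632960, 816480]
r7 m[φ0→L] = [4, 6]
r7 m[φ1→L] = [1080, 1080]
r7 m[φ1→J] = [13608, 10584]
r7 m[φ2→N] = [68040, 52920]
r7 m[φ2→J] = [120, 120]
r7 m[φ3→N] = [4, 6]
r7 m[φ4→L] = [8, 9]
r7 m[φ5→N] = [6, 4]
r7 m[φ6→L] = [3, 4]
r7 m[φ7→L] = [7, 7]
r7 m[S→φ0] = [1, 1]
r7 m[L→φ0] = [181440, 272160]
r7 m[L→φ1] = [672, 1512]
r7 m[L→φ4] = [90720, 181440]
r7 m[L→φ6] = [241920, 408240]
r7 m[L→φ7] = [103680, 233280]
r7 m[N→φ2] = [24, 24]
r7 m[N→φ3] = [408240, 211680]
r7 m[N→φ5] = [272160, 317520]
r7 m[J→φ1] = [120, 120]
r7 m[J→φ2] = [13608, 10584]
r8 m[φ0→S] = [1632960, 816480]
r8 m[φ0→L] = [4, 6]
r8 m[φ1→L] = [1080, 1080]
r8 m[φ1→J] = [13608, 10584]
r8 m[φ2→N] = [68040, 52920]
r8 m[φ2→J] = [120, 120]
r8 m[φ3→N] = [4, 6]
r8 m[φ4→L] = [8, 9]
r8 m[φ5→N] = [6, 4]
r8 m[φ6→L] = [3, 4]
r8 m[φ7→L] = [7, 7]
r8 m[S→φ0] = [1, 1]
r8 m[L→φ0] = [181440, 272160]
r8 m[L→φ1] = [672, 1512]
r8 m[L→φ4] = [90720, 181440]
r8 m[L→φ6] = [241920, 408240]
r8 m[L→φ7] = [103680, 233280]
r8 m[N→φ2] = [24, 24]
r8 m[N→φ3] = [408240, 211680]
r8 m[N→φ5] = [272160, 317520]
r8 m[J→φ1] = [120, 120]
r8 m[J→φ2] = [13608, 10584]
fixed point reached at round 8
b[N] = ⊗ incoming = [1632960, 1270080]

b[N] = [1632960, 1270080]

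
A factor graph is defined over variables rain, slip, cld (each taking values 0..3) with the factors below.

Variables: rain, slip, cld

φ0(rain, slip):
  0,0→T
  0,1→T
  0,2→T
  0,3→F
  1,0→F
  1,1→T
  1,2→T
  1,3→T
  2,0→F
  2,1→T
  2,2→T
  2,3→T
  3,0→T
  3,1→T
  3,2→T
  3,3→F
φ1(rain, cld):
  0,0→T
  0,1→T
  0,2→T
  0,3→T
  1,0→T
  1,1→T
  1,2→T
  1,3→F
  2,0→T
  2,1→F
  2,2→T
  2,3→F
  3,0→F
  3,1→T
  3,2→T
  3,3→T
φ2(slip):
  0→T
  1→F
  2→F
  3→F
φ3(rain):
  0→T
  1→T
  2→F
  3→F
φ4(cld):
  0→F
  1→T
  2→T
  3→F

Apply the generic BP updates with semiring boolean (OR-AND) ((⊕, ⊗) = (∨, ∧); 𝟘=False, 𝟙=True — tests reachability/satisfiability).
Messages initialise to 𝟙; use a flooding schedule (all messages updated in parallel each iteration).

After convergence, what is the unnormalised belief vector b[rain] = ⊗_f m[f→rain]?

b[rain] = [T, F, F, F]

init: all messages = 𝟙 over 4 values
r1 m[φ0→rain] = [T, T, T, T]
r1 m[φ0→slip] = [T, T, T, T]
r1 m[φ1→rain] = [T, T, T, T]
r1 m[φ1→cld] = [T, T, T, T]
r1 m[φ2→slip] = [T, F, F, F]
r1 m[φ3→rain] = [T, T, F, F]
r1 m[φ4→cld] = [F, T, T, F]
r1 m[rain→φ0] = [T, T, T, T]
r1 m[rain→φ1] = [T, T, T, T]
r1 m[rain→φ3] = [T, T, T, T]
r1 m[slip→φ0] = [T, T, T, T]
r1 m[slip→φ2] = [T, T, T, T]
r1 m[cld→φ1] = [T, T, T, T]
r1 m[cld→φ4] = [T, T, T, T]
r2 m[φ0→rain] = [T, T, T, T]
r2 m[φ0→slip] = [T, T, T, T]
r2 m[φ1→rain] = [T, T, T, T]
r2 m[φ1→cld] = [T, T, T, T]
r2 m[φ2→slip] = [T, F, F, F]
r2 m[φ3→rain] = [T, T, F, F]
r2 m[φ4→cld] = [F, T, T, F]
r2 m[rain→φ0] = [T, T, F, F]
r2 m[rain→φ1] = [T, T, F, F]
r2 m[rain→φ3] = [T, T, T, T]
r2 m[slip→φ0] = [T, F, F, F]
r2 m[slip→φ2] = [T, T, T, T]
r2 m[cld→φ1] = [F, T, T, F]
r2 m[cld→φ4] = [T, T, T, T]
r3 m[φ0→rain] = [T, F, F, T]
r3 m[φ0→slip] = [T, T, T, T]
r3 m[φ1→rain] = [T, T, T, T]
r3 m[φ1→cld] = [T, T, T, T]
r3 m[φ2→slip] = [T, F, F, F]
r3 m[φ3→rain] = [T, T, F, F]
r3 m[φ4→cld] = [F, T, T, F]
r3 m[rain→φ0] = [T, T, F, F]
r3 m[rain→φ1] = [T, T, F, F]
r3 m[rain→φ3] = [T, T, T, T]
r3 m[slip→φ0] = [T, F, F, F]
r3 m[slip→φ2] = [T, T, T, T]
r3 m[cld→φ1] = [F, T, T, F]
r3 m[cld→φ4] = [T, T, T, T]
r4 m[φ0→rain] = [T, F, F, T]
r4 m[φ0→slip] = [T, T, T, T]
r4 m[φ1→rain] = [T, T, T, T]
r4 m[φ1→cld] = [T, T, T, T]
r4 m[φ2→slip] = [T, F, F, F]
r4 m[φ3→rain] = [T, T, F, F]
r4 m[φ4→cld] = [F, T, T, F]
r4 m[rain→φ0] = [T, T, F, F]
r4 m[rain→φ1] = [T, F, F, F]
r4 m[rain→φ3] = [T, F, F, T]
r4 m[slip→φ0] = [T, F, F, F]
r4 m[slip→φ2] = [T, T, T, T]
r4 m[cld→φ1] = [F, T, T, F]
r4 m[cld→φ4] = [T, T, T, T]
r5 m[φ0→rain] = [T, F, F, T]
r5 m[φ0→slip] = [T, T, T, T]
r5 m[φ1→rain] = [T, T, T, T]
r5 m[φ1→cld] = [T, T, T, T]
r5 m[φ2→slip] = [T, F, F, F]
r5 m[φ3→rain] = [T, T, F, F]
r5 m[φ4→cld] = [F, T, T, F]
r5 m[rain→φ0] = [T, T, F, F]
r5 m[rain→φ1] = [T, F, F, F]
r5 m[rain→φ3] = [T, F, F, T]
r5 m[slip→φ0] = [T, F, F, F]
r5 m[slip→φ2] = [T, T, T, T]
r5 m[cld→φ1] = [F, T, T, F]
r5 m[cld→φ4] = [T, T, T, T]
fixed point reached at round 5
b[rain] = ⊗ incoming = [T, F, F, F]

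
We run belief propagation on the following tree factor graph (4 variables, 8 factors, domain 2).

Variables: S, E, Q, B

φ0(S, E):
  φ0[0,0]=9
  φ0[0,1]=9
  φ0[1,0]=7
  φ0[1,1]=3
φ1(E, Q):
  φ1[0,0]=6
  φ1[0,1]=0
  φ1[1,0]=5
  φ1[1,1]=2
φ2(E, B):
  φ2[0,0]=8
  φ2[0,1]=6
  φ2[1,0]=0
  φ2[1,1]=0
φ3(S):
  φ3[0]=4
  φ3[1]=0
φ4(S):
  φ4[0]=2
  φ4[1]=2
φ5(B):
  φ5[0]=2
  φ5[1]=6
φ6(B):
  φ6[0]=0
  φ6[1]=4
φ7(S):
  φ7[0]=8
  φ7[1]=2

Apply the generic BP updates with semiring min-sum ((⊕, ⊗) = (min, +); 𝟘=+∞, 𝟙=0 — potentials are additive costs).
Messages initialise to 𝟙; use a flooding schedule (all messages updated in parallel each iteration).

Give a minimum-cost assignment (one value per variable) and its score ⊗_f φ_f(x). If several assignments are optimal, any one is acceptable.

assignment: (S=1, E=1, Q=1, B=0); score = 11

init: all messages = 𝟙 over 2 values
r1 m[φ0→S] = [9, 3]
r1 m[φ0→E] = [7, 3]
r1 m[φ1→E] = [0, 2]
r1 m[φ1→Q] = [5, 0]
r1 m[φ2→E] = [6, 0]
r1 m[φ2→B] = [0, 0]
r1 m[φ3→S] = [4, 0]
r1 m[φ4→S] = [2, 2]
r1 m[φ5→B] = [2, 6]
r1 m[φ6→B] = [0, 4]
r1 m[φ7→S] = [8, 2]
r1 m[S→φ0] = [0, 0]
r1 m[S→φ3] = [0, 0]
r1 m[S→φ4] = [0, 0]
r1 m[S→φ7] = [0, 0]
r1 m[E→φ0] = [0, 0]
r1 m[E→φ1] = [0, 0]
r1 m[E→φ2] = [0, 0]
r1 m[Q→φ1] = [0, 0]
r1 m[B→φ2] = [0, 0]
r1 m[B→φ5] = [0, 0]
r1 m[B→φ6] = [0, 0]
r2 m[φ0→S] = [9, 3]
r2 m[φ0→E] = [7, 3]
r2 m[φ1→E] = [0, 2]
r2 m[φ1→Q] = [5, 0]
r2 m[φ2→E] = [6, 0]
r2 m[φ2→B] = [0, 0]
r2 m[φ3→S] = [4, 0]
r2 m[φ4→S] = [2, 2]
r2 m[φ5→B] = [2, 6]
r2 m[φ6→B] = [0, 4]
r2 m[φ7→S] = [8, 2]
r2 m[S→φ0] = [14, 4]
r2 m[S→φ3] = [19, 7]
r2 m[S→φ4] = [21, 5]
r2 m[S→φ7] = [15, 5]
r2 m[E→φ0] = [6, 2]
r2 m[E→φ1] = [13, 3]
r2 m[E→φ2] = [7, 5]
r2 m[Q→φ1] = [0, 0]
r2 m[B→φ2] = [2, 10]
r2 m[B→φ5] = [0, 4]
r2 m[B→φ6] = [2, 6]
r3 m[φ0→S] = [11, 5]
r3 m[φ0→E] = [11, 7]
r3 m[φ1→E] = [0, 2]
r3 m[φ1→Q] = [8, 5]
r3 m[φ2→E] = [10, 2]
r3 m[φ2→B] = [5, 5]
r3 m[φ3→S] = [4, 0]
r3 m[φ4→S] = [2, 2]
r3 m[φ5→B] = [2, 6]
r3 m[φ6→B] = [0, 4]
r3 m[φ7→S] = [8, 2]
r3 m[S→φ0] = [14, 4]
r3 m[S→φ3] = [19, 7]
r3 m[S→φ4] = [21, 5]
r3 m[S→φ7] = [15, 5]
r3 m[E→φ0] = [6, 2]
r3 m[E→φ1] = [13, 3]
r3 m[E→φ2] = [7, 5]
r3 m[Q→φ1] = [0, 0]
r3 m[B→φ2] = [2, 10]
r3 m[B→φ5] = [0, 4]
r3 m[B→φ6] = [2, 6]
r4 m[φ0→S] = [11, 5]
r4 m[φ0→E] = [11, 7]
r4 m[φ1→E] = [0, 2]
r4 m[φ1→Q] = [8, 5]
r4 m[φ2→E] = [10, 2]
r4 m[φ2→B] = [5, 5]
r4 m[φ3→S] = [4, 0]
r4 m[φ4→S] = [2, 2]
r4 m[φ5→B] = [2, 6]
r4 m[φ6→B] = [0, 4]
r4 m[φ7→S] = [8, 2]
r4 m[S→φ0] = [14, 4]
r4 m[S→φ3] = [21, 9]
r4 m[S→φ4] = [23, 7]
r4 m[S→φ7] = [17, 7]
r4 m[E→φ0] = [10, 4]
r4 m[E→φ1] = [21, 9]
r4 m[E→φ2] = [11, 9]
r4 m[Q→φ1] = [0, 0]
r4 m[B→φ2] = [2, 10]
r4 m[B→φ5] = [5, 9]
r4 m[B→φ6] = [7, 11]
r5 m[φ0→S] = [13, 7]
r5 m[φ0→E] = [11, 7]
r5 m[φ1→E] = [0, 2]
r5 m[φ1→Q] = [14, 11]
r5 m[φ2→E] = [10, 2]
r5 m[φ2→B] = [9, 9]
r5 m[φ3→S] = [4, 0]
r5 m[φ4→S] = [2, 2]
r5 m[φ5→B] = [2, 6]
r5 m[φ6→B] = [0, 4]
r5 m[φ7→S] = [8, 2]
r5 m[S→φ0] = [14, 4]
r5 m[S→φ3] = [21, 9]
r5 m[S→φ4] = [23, 7]
r5 m[S→φ7] = [17, 7]
r5 m[E→φ0] = [10, 4]
r5 m[E→φ1] = [21, 9]
r5 m[E→φ2] = [11, 9]
r5 m[Q→φ1] = [0, 0]
r5 m[B→φ2] = [2, 10]
r5 m[B→φ5] = [5, 9]
r5 m[B→φ6] = [7, 11]
r6 m[φ0→S] = [13, 7]
r6 m[φ0→E] = [11, 7]
r6 m[φ1→E] = [0, 2]
r6 m[φ1→Q] = [14, 11]
r6 m[φ2→E] = [10, 2]
r6 m[φ2→B] = [9, 9]
r6 m[φ3→S] = [4, 0]
r6 m[φ4→S] = [2, 2]
r6 m[φ5→B] = [2, 6]
r6 m[φ6→B] = [0, 4]
r6 m[φ7→S] = [8, 2]
r6 m[S→φ0] = [14, 4]
r6 m[S→φ3] = [23, 11]
r6 m[S→φ4] = [25, 9]
r6 m[S→φ7] = [19, 9]
r6 m[E→φ0] = [10, 4]
r6 m[E→φ1] = [21, 9]
r6 m[E→φ2] = [11, 9]
r6 m[Q→φ1] = [0, 0]
r6 m[B→φ2] = [2, 10]
r6 m[B→φ5] = [9, 13]
r6 m[B→φ6] = [11, 15]
r7 m[φ0→S] = [13, 7]
r7 m[φ0→E] = [11, 7]
r7 m[φ1→E] = [0, 2]
r7 m[φ1→Q] = [14, 11]
r7 m[φ2→E] = [10, 2]
r7 m[φ2→B] = [9, 9]
r7 m[φ3→S] = [4, 0]
r7 m[φ4→S] = [2, 2]
r7 m[φ5→B] = [2, 6]
r7 m[φ6→B] = [0, 4]
r7 m[φ7→S] = [8, 2]
r7 m[S→φ0] = [14, 4]
r7 m[S→φ3] = [23, 11]
r7 m[S→φ4] = [25, 9]
r7 m[S→φ7] = [19, 9]
r7 m[E→φ0] = [10, 4]
r7 m[E→φ1] = [21, 9]
r7 m[E→φ2] = [11, 9]
r7 m[Q→φ1] = [0, 0]
r7 m[B→φ2] = [2, 10]
r7 m[B→φ5] = [9, 13]
r7 m[B→φ6] = [11, 15]
fixed point reached at round 7
traceback from S: (S=1, E=1, Q=1, B=0), score=11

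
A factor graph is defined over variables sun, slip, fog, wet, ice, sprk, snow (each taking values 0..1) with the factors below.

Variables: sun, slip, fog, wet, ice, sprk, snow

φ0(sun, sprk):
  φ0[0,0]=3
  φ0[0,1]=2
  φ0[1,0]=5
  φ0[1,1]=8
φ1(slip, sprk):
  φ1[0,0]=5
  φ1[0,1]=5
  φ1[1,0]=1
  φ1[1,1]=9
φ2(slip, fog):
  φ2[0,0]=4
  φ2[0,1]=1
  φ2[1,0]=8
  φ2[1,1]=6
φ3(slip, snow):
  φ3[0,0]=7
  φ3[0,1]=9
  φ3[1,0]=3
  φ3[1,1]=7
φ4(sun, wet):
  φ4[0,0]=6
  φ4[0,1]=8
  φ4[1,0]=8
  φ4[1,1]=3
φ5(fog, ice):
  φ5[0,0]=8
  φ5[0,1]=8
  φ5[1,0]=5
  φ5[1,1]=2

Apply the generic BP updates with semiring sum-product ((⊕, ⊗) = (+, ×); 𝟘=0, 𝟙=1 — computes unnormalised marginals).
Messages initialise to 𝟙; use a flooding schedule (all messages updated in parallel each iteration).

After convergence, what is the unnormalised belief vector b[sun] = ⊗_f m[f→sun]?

b[sun] = [897400, 2252140]

init: all messages = 𝟙 over 2 values
r1 m[φ0→sun] = [5, 13]
r1 m[φ0→sprk] = [8, 10]
r1 m[φ1→slip] = [10, 10]
r1 m[φ1→sprk] = [6, 14]
r1 m[φ2→slip] = [5, 14]
r1 m[φ2→fog] = [12, 7]
r1 m[φ3→slip] = [16, 10]
r1 m[φ3→snow] = [10, 16]
r1 m[φ4→sun] = [14, 11]
r1 m[φ4→wet] = [14, 11]
r1 m[φ5→fog] = [16, 7]
r1 m[φ5→ice] = [13, 10]
r1 m[sun→φ0] = [1, 1]
r1 m[sun→φ4] = [1, 1]
r1 m[slip→φ1] = [1, 1]
r1 m[slip→φ2] = [1, 1]
r1 m[slip→φ3] = [1, 1]
r1 m[fog→φ2] = [1, 1]
r1 m[fog→φ5] = [1, 1]
r1 m[wet→φ4] = [1, 1]
r1 m[ice→φ5] = [1, 1]
r1 m[sprk→φ0] = [1, 1]
r1 m[sprk→φ1] = [1, 1]
r1 m[snow→φ3] = [1, 1]
r2 m[φ0→sun] = [5, 13]
r2 m[φ0→sprk] = [8, 10]
r2 m[φ1→slip] = [10, 10]
r2 m[φ1→sprk] = [6, 14]
r2 m[φ2→slip] = [5, 14]
r2 m[φ2→fog] = [12, 7]
r2 m[φ3→slip] = [16, 10]
r2 m[φ3→snow] = [10, 16]
r2 m[φ4→sun] = [14, 11]
r2 m[φ4→wet] = [14, 11]
r2 m[φ5→fog] = [16, 7]
r2 m[φ5→ice] = [13, 10]
r2 m[sun→φ0] = [14, 11]
r2 m[sun→φ4] = [5, 13]
r2 m[slip→φ1] = [80, 140]
r2 m[slip→φ2] = [160, 100]
r2 m[slip→φ3] = [50, 140]
r2 m[fog→φ2] = [16, 7]
r2 m[fog→φ5] = [12, 7]
r2 m[wet→φ4] = [1, 1]
r2 m[ice→φ5] = [1, 1]
r2 m[sprk→φ0] = [6, 14]
r2 m[sprk→φ1] = [8, 10]
r2 m[snow→φ3] = [1, 1]
r3 m[φ0→sun] = [46, 142]
r3 m[φ0→sprk] = [97, 116]
r3 m[φ1→slip] = [90, 98]
r3 m[φ1→sprk] = [540, 1660]
r3 m[φ2→slip] = [71, 170]
r3 m[φ2→fog] = [1440, 760]
r3 m[φ3→slip] = [16, 10]
r3 m[φ3→snow] = [770, 1430]
r3 m[φ4→sun] = [14, 11]
r3 m[φ4→wet] = [134, 79]
r3 m[φ5→fog] = [16, 7]
r3 m[φ5→ice] = [131, 110]
r3 m[sun→φ0] = [14, 11]
r3 m[sun→φ4] = [5, 13]
r3 m[slip→φ1] = [80, 140]
r3 m[slip→φ2] = [160, 100]
r3 m[slip→φ3] = [50, 140]
r3 m[fog→φ2] = [16, 7]
r3 m[fog→φ5] = [12, 7]
r3 m[wet→φ4] = [1, 1]
r3 m[ice→φ5] = [1, 1]
r3 m[sprk→φ0] = [6, 14]
r3 m[sprk→φ1] = [8, 10]
r3 m[snow→φ3] = [1, 1]
r4 m[φ0→sun] = [46, 142]
r4 m[φ0→sprk] = [97, 116]
r4 m[φ1→slip] = [90, 98]
r4 m[φ1→sprk] = [540, 1660]
r4 m[φ2→slip] = [71, 170]
r4 m[φ2→fog] = [1440, 760]
r4 m[φ3→slip] = [16, 10]
r4 m[φ3→snow] = [770, 1430]
r4 m[φ4→sun] = [14, 11]
r4 m[φ4→wet] = [134, 79]
r4 m[φ5→fog] = [16, 7]
r4 m[φ5→ice] = [131, 110]
r4 m[sun→φ0] = [14, 11]
r4 m[sun→φ4] = [46, 142]
r4 m[slip→φ1] = [1136, 1700]
r4 m[slip→φ2] = [1440, 980]
r4 m[slip→φ3] = [6390, 16660]
r4 m[fog→φ2] = [16, 7]
r4 m[fog→φ5] = [1440, 760]
r4 m[wet→φ4] = [1, 1]
r4 m[ice→φ5] = [1, 1]
r4 m[sprk→φ0] = [540, 1660]
r4 m[sprk→φ1] = [97, 116]
r4 m[snow→φ3] = [1, 1]
r5 m[φ0→sun] = [4940, 15980]
r5 m[φ0→sprk] = [97, 116]
r5 m[φ1→slip] = [1065, 1141]
r5 m[φ1→sprk] = [7380, 20980]
r5 m[φ2→slip] = [71, 170]
r5 m[φ2→fog] = [13600, 7320]
r5 m[φ3→slip] = [16, 10]
r5 m[φ3→snow] = [94710, 174130]
r5 m[φ4→sun] = [14, 11]
r5 m[φ4→wet] = [1412, 794]
r5 m[φ5→fog] = [16, 7]
r5 m[φ5→ice] = [15320, 13040]
r5 m[sun→φ0] = [14, 11]
r5 m[sun→φ4] = [46, 142]
r5 m[slip→φ1] = [1136, 1700]
r5 m[slip→φ2] = [1440, 980]
r5 m[slip→φ3] = [6390, 16660]
r5 m[fog→φ2] = [16, 7]
r5 m[fog→φ5] = [1440, 760]
r5 m[wet→φ4] = [1, 1]
r5 m[ice→φ5] = [1, 1]
r5 m[sprk→φ0] = [540, 1660]
r5 m[sprk→φ1] = [97, 116]
r5 m[snow→φ3] = [1, 1]
r6 m[φ0→sun] = [4940, 15980]
r6 m[φ0→sprk] = [97, 116]
r6 m[φ1→slip] = [1065, 1141]
r6 m[φ1→sprk] = [7380, 20980]
r6 m[φ2→slip] = [71, 170]
r6 m[φ2→fog] = [13600, 7320]
r6 m[φ3→slip] = [16, 10]
r6 m[φ3→snow] = [94710, 174130]
r6 m[φ4→sun] = [14, 11]
r6 m[φ4→wet] = [1412, 794]
r6 m[φ5→fog] = [16, 7]
r6 m[φ5→ice] = [15320, 13040]
r6 m[sun→φ0] = [14, 11]
r6 m[sun→φ4] = [4940, 15980]
r6 m[slip→φ1] = [1136, 1700]
r6 m[slip→φ2] = [17040, 11410]
r6 m[slip→φ3] = [75615, 193970]
r6 m[fog→φ2] = [16, 7]
r6 m[fog→φ5] = [13600, 7320]
r6 m[wet→φ4] = [1, 1]
r6 m[ice→φ5] = [1, 1]
r6 m[sprk→φ0] = [7380, 20980]
r6 m[sprk→φ1] = [97, 116]
r6 m[snow→φ3] = [1, 1]
r7 m[φ0→sun] = [64100, 204740]
r7 m[φ0→sprk] = [97, 116]
r7 m[φ1→slip] = [1065, 1141]
r7 m[φ1→sprk] = [7380, 20980]
r7 m[φ2→slip] = [71, 170]
r7 m[φ2→fog] = [159440, 85500]
r7 m[φ3→slip] = [16, 10]
r7 m[φ3→snow] = [1111215, 2038325]
r7 m[φ4→sun] = [14, 11]
r7 m[φ4→wet] = [157480, 87460]
r7 m[φ5→fog] = [16, 7]
r7 m[φ5→ice] = [145400, 123440]
r7 m[sun→φ0] = [14, 11]
r7 m[sun→φ4] = [4940, 15980]
r7 m[slip→φ1] = [1136, 1700]
r7 m[slip→φ2] = [17040, 11410]
r7 m[slip→φ3] = [75615, 193970]
r7 m[fog→φ2] = [16, 7]
r7 m[fog→φ5] = [13600, 7320]
r7 m[wet→φ4] = [1, 1]
r7 m[ice→φ5] = [1, 1]
r7 m[sprk→φ0] = [7380, 20980]
r7 m[sprk→φ1] = [97, 116]
r7 m[snow→φ3] = [1, 1]
r8 m[φ0→sun] = [64100, 204740]
r8 m[φ0→sprk] = [97, 116]
r8 m[φ1→slip] = [1065, 1141]
r8 m[φ1→sprk] = [7380, 20980]
r8 m[φ2→slip] = [71, 170]
r8 m[φ2→fog] = [159440, 85500]
r8 m[φ3→slip] = [16, 10]
r8 m[φ3→snow] = [1111215, 2038325]
r8 m[φ4→sun] = [14, 11]
r8 m[φ4→wet] = [157480, 87460]
r8 m[φ5→fog] = [16, 7]
r8 m[φ5→ice] = [145400, 123440]
r8 m[sun→φ0] = [14, 11]
r8 m[sun→φ4] = [64100, 204740]
r8 m[slip→φ1] = [1136, 1700]
r8 m[slip→φ2] = [17040, 11410]
r8 m[slip→φ3] = [75615, 193970]
r8 m[fog→φ2] = [16, 7]
r8 m[fog→φ5] = [159440, 85500]
r8 m[wet→φ4] = [1, 1]
r8 m[ice→φ5] = [1, 1]
r8 m[sprk→φ0] = [7380, 20980]
r8 m[sprk→φ1] = [97, 116]
r8 m[snow→φ3] = [1, 1]
r9 m[φ0→sun] = [64100, 204740]
r9 m[φ0→sprk] = [97, 116]
r9 m[φ1→slip] = [1065, 1141]
r9 m[φ1→sprk] = [7380, 20980]
r9 m[φ2→slip] = [71, 170]
r9 m[φ2→fog] = [159440, 85500]
r9 m[φ3→slip] = [16, 10]
r9 m[φ3→snow] = [1111215, 2038325]
r9 m[φ4→sun] = [14, 11]
r9 m[φ4→wet] = [2022520, 1127020]
r9 m[φ5→fog] = [16, 7]
r9 m[φ5→ice] = [1703020, 1446520]
r9 m[sun→φ0] = [14, 11]
r9 m[sun→φ4] = [64100, 204740]
r9 m[slip→φ1] = [1136, 1700]
r9 m[slip→φ2] = [17040, 11410]
r9 m[slip→φ3] = [75615, 193970]
r9 m[fog→φ2] = [16, 7]
r9 m[fog→φ5] = [159440, 85500]
r9 m[wet→φ4] = [1, 1]
r9 m[ice→φ5] = [1, 1]
r9 m[sprk→φ0] = [7380, 20980]
r9 m[sprk→φ1] = [97, 116]
r9 m[snow→φ3] = [1, 1]
r10 m[φ0→sun] = [64100, 204740]
r10 m[φ0→sprk] = [97, 116]
r10 m[φ1→slip] = [1065, 1141]
r10 m[φ1→sprk] = [7380, 20980]
r10 m[φ2→slip] = [71, 170]
r10 m[φ2→fog] = [159440, 85500]
r10 m[φ3→slip] = [16, 10]
r10 m[φ3→snow] = [1111215, 2038325]
r10 m[φ4→sun] = [14, 11]
r10 m[φ4→wet] = [2022520, 1127020]
r10 m[φ5→fog] = [16, 7]
r10 m[φ5→ice] = [1703020, 1446520]
r10 m[sun→φ0] = [14, 11]
r10 m[sun→φ4] = [64100, 204740]
r10 m[slip→φ1] = [1136, 1700]
r10 m[slip→φ2] = [17040, 11410]
r10 m[slip→φ3] = [75615, 193970]
r10 m[fog→φ2] = [16, 7]
r10 m[fog→φ5] = [159440, 85500]
r10 m[wet→φ4] = [1, 1]
r10 m[ice→φ5] = [1, 1]
r10 m[sprk→φ0] = [7380, 20980]
r10 m[sprk→φ1] = [97, 116]
r10 m[snow→φ3] = [1, 1]
fixed point reached at round 10
b[sun] = ⊗ incoming = [897400, 2252140]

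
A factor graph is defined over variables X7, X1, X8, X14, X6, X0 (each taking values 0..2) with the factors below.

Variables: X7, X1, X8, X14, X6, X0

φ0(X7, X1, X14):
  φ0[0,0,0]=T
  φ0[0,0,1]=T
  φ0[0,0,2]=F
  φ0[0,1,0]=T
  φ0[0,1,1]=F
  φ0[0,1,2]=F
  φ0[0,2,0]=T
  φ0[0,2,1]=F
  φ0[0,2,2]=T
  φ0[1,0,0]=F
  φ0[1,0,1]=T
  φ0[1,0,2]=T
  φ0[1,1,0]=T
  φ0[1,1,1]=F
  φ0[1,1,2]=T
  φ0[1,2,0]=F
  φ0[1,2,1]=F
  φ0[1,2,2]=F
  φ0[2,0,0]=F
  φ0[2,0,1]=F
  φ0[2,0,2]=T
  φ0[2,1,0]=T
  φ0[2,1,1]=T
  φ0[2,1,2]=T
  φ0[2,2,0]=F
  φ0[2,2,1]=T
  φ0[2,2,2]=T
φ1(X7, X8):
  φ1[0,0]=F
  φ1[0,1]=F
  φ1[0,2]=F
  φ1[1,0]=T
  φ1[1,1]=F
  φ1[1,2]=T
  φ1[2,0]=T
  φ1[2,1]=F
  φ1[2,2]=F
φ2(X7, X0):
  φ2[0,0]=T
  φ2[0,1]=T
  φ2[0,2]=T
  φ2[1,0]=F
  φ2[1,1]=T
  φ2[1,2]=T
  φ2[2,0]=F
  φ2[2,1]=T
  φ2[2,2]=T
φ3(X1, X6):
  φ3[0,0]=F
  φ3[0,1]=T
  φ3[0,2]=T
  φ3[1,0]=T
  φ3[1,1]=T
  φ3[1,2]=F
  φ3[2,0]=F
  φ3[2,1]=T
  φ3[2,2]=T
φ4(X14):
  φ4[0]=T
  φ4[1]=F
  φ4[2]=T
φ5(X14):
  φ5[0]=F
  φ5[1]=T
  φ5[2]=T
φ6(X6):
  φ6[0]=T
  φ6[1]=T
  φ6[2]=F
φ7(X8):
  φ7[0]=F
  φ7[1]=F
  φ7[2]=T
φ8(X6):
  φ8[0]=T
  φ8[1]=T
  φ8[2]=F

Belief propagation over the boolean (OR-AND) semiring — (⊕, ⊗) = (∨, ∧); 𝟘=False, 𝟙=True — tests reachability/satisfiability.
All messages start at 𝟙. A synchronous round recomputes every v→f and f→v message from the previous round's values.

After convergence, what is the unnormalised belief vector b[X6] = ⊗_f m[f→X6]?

init: all messages = 𝟙 over 3 values
r1 m[φ0→X7] = [T, T, T]
r1 m[φ0→X1] = [T, T, T]
r1 m[φ0→X14] = [T, T, T]
r1 m[φ1→X7] = [F, T, T]
r1 m[φ1→X8] = [T, F, T]
r1 m[φ2→X7] = [T, T, T]
r1 m[φ2→X0] = [T, T, T]
r1 m[φ3→X1] = [T, T, T]
r1 m[φ3→X6] = [T, T, T]
r1 m[φ4→X14] = [T, F, T]
r1 m[φ5→X14] = [F, T, T]
r1 m[φ6→X6] = [T, T, F]
r1 m[φ7→X8] = [F, F, T]
r1 m[φ8→X6] = [T, T, F]
r1 m[X7→φ0] = [T, T, T]
r1 m[X7→φ1] = [T, T, T]
r1 m[X7→φ2] = [T, T, T]
r1 m[X1→φ0] = [T, T, T]
r1 m[X1→φ3] = [T, T, T]
r1 m[X8→φ1] = [T, T, T]
r1 m[X8→φ7] = [T, T, T]
r1 m[X14→φ0] = [T, T, T]
r1 m[X14→φ4] = [T, T, T]
r1 m[X14→φ5] = [T, T, T]
r1 m[X6→φ3] = [T, T, T]
r1 m[X6→φ6] = [T, T, T]
r1 m[X6→φ8] = [T, T, T]
r1 m[X0→φ2] = [T, T, T]
r2 m[φ0→X7] = [T, T, T]
r2 m[φ0→X1] = [T, T, T]
r2 m[φ0→X14] = [T, T, T]
r2 m[φ1→X7] = [F, T, T]
r2 m[φ1→X8] = [T, F, T]
r2 m[φ2→X7] = [T, T, T]
r2 m[φ2→X0] = [T, T, T]
r2 m[φ3→X1] = [T, T, T]
r2 m[φ3→X6] = [T, T, T]
r2 m[φ4→X14] = [T, F, T]
r2 m[φ5→X14] = [F, T, T]
r2 m[φ6→X6] = [T, T, F]
r2 m[φ7→X8] = [F, F, T]
r2 m[φ8→X6] = [T, T, F]
r2 m[X7→φ0] = [F, T, T]
r2 m[X7→φ1] = [T, T, T]
r2 m[X7→φ2] = [F, T, T]
r2 m[X1→φ0] = [T, T, T]
r2 m[X1→φ3] = [T, T, T]
r2 m[X8→φ1] = [F, F, T]
r2 m[X8→φ7] = [T, F, T]
r2 m[X14→φ0] = [F, F, T]
r2 m[X14→φ4] = [F, T, T]
r2 m[X14→φ5] = [T, F, T]
r2 m[X6→φ3] = [T, T, F]
r2 m[X6→φ6] = [T, T, F]
r2 m[X6→φ8] = [T, T, F]
r2 m[X0→φ2] = [T, T, T]
r3 m[φ0→X7] = [T, T, T]
r3 m[φ0→X1] = [T, T, T]
r3 m[φ0→X14] = [T, T, T]
r3 m[φ1→X7] = [F, T, F]
r3 m[φ1→X8] = [T, F, T]
r3 m[φ2→X7] = [T, T, T]
r3 m[φ2→X0] = [F, T, T]
r3 m[φ3→X1] = [T, T, T]
r3 m[φ3→X6] = [T, T, T]
r3 m[φ4→X14] = [T, F, T]
r3 m[φ5→X14] = [F, T, T]
r3 m[φ6→X6] = [T, T, F]
r3 m[φ7→X8] = [F, F, T]
r3 m[φ8→X6] = [T, T, F]
r3 m[X7→φ0] = [F, T, T]
r3 m[X7→φ1] = [T, T, T]
r3 m[X7→φ2] = [F, T, T]
r3 m[X1→φ0] = [T, T, T]
r3 m[X1→φ3] = [T, T, T]
r3 m[X8→φ1] = [F, F, T]
r3 m[X8→φ7] = [T, F, T]
r3 m[X14→φ0] = [F, F, T]
r3 m[X14→φ4] = [F, T, T]
r3 m[X14→φ5] = [T, F, T]
r3 m[X6→φ3] = [T, T, F]
r3 m[X6→φ6] = [T, T, F]
r3 m[X6→φ8] = [T, T, F]
r3 m[X0→φ2] = [T, T, T]
r4 m[φ0→X7] = [T, T, T]
r4 m[φ0→X1] = [T, T, T]
r4 m[φ0→X14] = [T, T, T]
r4 m[φ1→X7] = [F, T, F]
r4 m[φ1→X8] = [T, F, T]
r4 m[φ2→X7] = [T, T, T]
r4 m[φ2→X0] = [F, T, T]
r4 m[φ3→X1] = [T, T, T]
r4 m[φ3→X6] = [T, T, T]
r4 m[φ4→X14] = [T, F, T]
r4 m[φ5→X14] = [F, T, T]
r4 m[φ6→X6] = [T, T, F]
r4 m[φ7→X8] = [F, F, T]
r4 m[φ8→X6] = [T, T, F]
r4 m[X7→φ0] = [F, T, F]
r4 m[X7→φ1] = [T, T, T]
r4 m[X7→φ2] = [F, T, F]
r4 m[X1→φ0] = [T, T, T]
r4 m[X1→φ3] = [T, T, T]
r4 m[X8→φ1] = [F, F, T]
r4 m[X8→φ7] = [T, F, T]
r4 m[X14→φ0] = [F, F, T]
r4 m[X14→φ4] = [F, T, T]
r4 m[X14→φ5] = [T, F, T]
r4 m[X6→φ3] = [T, T, F]
r4 m[X6→φ6] = [T, T, F]
r4 m[X6→φ8] = [T, T, F]
r4 m[X0→φ2] = [T, T, T]
r5 m[φ0→X7] = [T, T, T]
r5 m[φ0→X1] = [T, T, F]
r5 m[φ0→X14] = [T, T, T]
r5 m[φ1→X7] = [F, T, F]
r5 m[φ1→X8] = [T, F, T]
r5 m[φ2→X7] = [T, T, T]
r5 m[φ2→X0] = [F, T, T]
r5 m[φ3→X1] = [T, T, T]
r5 m[φ3→X6] = [T, T, T]
r5 m[φ4→X14] = [T, F, T]
r5 m[φ5→X14] = [F, T, T]
r5 m[φ6→X6] = [T, T, F]
r5 m[φ7→X8] = [F, F, T]
r5 m[φ8→X6] = [T, T, F]
r5 m[X7→φ0] = [F, T, F]
r5 m[X7→φ1] = [T, T, T]
r5 m[X7→φ2] = [F, T, F]
r5 m[X1→φ0] = [T, T, T]
r5 m[X1→φ3] = [T, T, T]
r5 m[X8→φ1] = [F, F, T]
r5 m[X8→φ7] = [T, F, T]
r5 m[X14→φ0] = [F, F, T]
r5 m[X14→φ4] = [F, T, T]
r5 m[X14→φ5] = [T, F, T]
r5 m[X6→φ3] = [T, T, F]
r5 m[X6→φ6] = [T, T, F]
r5 m[X6→φ8] = [T, T, F]
r5 m[X0→φ2] = [T, T, T]
r6 m[φ0→X7] = [T, T, T]
r6 m[φ0→X1] = [T, T, F]
r6 m[φ0→X14] = [T, T, T]
r6 m[φ1→X7] = [F, T, F]
r6 m[φ1→X8] = [T, F, T]
r6 m[φ2→X7] = [T, T, T]
r6 m[φ2→X0] = [F, T, T]
r6 m[φ3→X1] = [T, T, T]
r6 m[φ3→X6] = [T, T, T]
r6 m[φ4→X14] = [T, F, T]
r6 m[φ5→X14] = [F, T, T]
r6 m[φ6→X6] = [T, T, F]
r6 m[φ7→X8] = [F, F, T]
r6 m[φ8→X6] = [T, T, F]
r6 m[X7→φ0] = [F, T, F]
r6 m[X7→φ1] = [T, T, T]
r6 m[X7→φ2] = [F, T, F]
r6 m[X1→φ0] = [T, T, T]
r6 m[X1→φ3] = [T, T, F]
r6 m[X8→φ1] = [F, F, T]
r6 m[X8→φ7] = [T, F, T]
r6 m[X14→φ0] = [F, F, T]
r6 m[X14→φ4] = [F, T, T]
r6 m[X14→φ5] = [T, F, T]
r6 m[X6→φ3] = [T, T, F]
r6 m[X6→φ6] = [T, T, F]
r6 m[X6→φ8] = [T, T, F]
r6 m[X0→φ2] = [T, T, T]
r7 m[φ0→X7] = [T, T, T]
r7 m[φ0→X1] = [T, T, F]
r7 m[φ0→X14] = [T, T, T]
r7 m[φ1→X7] = [F, T, F]
r7 m[φ1→X8] = [T, F, T]
r7 m[φ2→X7] = [T, T, T]
r7 m[φ2→X0] = [F, T, T]
r7 m[φ3→X1] = [T, T, T]
r7 m[φ3→X6] = [T, T, T]
r7 m[φ4→X14] = [T, F, T]
r7 m[φ5→X14] = [F, T, T]
r7 m[φ6→X6] = [T, T, F]
r7 m[φ7→X8] = [F, F, T]
r7 m[φ8→X6] = [T, T, F]
r7 m[X7→φ0] = [F, T, F]
r7 m[X7→φ1] = [T, T, T]
r7 m[X7→φ2] = [F, T, F]
r7 m[X1→φ0] = [T, T, T]
r7 m[X1→φ3] = [T, T, F]
r7 m[X8→φ1] = [F, F, T]
r7 m[X8→φ7] = [T, F, T]
r7 m[X14→φ0] = [F, F, T]
r7 m[X14→φ4] = [F, T, T]
r7 m[X14→φ5] = [T, F, T]
r7 m[X6→φ3] = [T, T, F]
r7 m[X6→φ6] = [T, T, F]
r7 m[X6→φ8] = [T, T, F]
r7 m[X0→φ2] = [T, T, T]
fixed point reached at round 7
b[X6] = ⊗ incoming = [T, T, F]

b[X6] = [T, T, F]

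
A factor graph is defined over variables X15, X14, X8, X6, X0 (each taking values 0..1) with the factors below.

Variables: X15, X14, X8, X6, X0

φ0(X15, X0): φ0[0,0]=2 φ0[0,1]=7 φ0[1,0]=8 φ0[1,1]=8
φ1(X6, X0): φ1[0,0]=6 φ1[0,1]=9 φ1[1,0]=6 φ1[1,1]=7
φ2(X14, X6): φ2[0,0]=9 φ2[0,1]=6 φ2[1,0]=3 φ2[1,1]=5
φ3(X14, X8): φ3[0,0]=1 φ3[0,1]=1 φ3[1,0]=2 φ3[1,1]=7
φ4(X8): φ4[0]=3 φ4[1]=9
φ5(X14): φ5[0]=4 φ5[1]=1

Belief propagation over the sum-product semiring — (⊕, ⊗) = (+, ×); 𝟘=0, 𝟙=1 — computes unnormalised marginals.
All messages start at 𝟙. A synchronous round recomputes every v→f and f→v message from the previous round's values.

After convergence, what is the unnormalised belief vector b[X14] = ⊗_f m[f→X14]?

init: all messages = 𝟙 over 2 values
r1 m[φ0→X15] = [9, 16]
r1 m[φ0→X0] = [10, 15]
r1 m[φ1→X6] = [15, 13]
r1 m[φ1→X0] = [12, 16]
r1 m[φ2→X14] = [15, 8]
r1 m[φ2→X6] = [12, 11]
r1 m[φ3→X14] = [2, 9]
r1 m[φ3→X8] = [3, 8]
r1 m[φ4→X8] = [3, 9]
r1 m[φ5→X14] = [4, 1]
r1 m[X15→φ0] = [1, 1]
r1 m[X14→φ2] = [1, 1]
r1 m[X14→φ3] = [1, 1]
r1 m[X14→φ5] = [1, 1]
r1 m[X8→φ3] = [1, 1]
r1 m[X8→φ4] = [1, 1]
r1 m[X6→φ1] = [1, 1]
r1 m[X6→φ2] = [1, 1]
r1 m[X0→φ0] = [1, 1]
r1 m[X0→φ1] = [1, 1]
r2 m[φ0→X15] = [9, 16]
r2 m[φ0→X0] = [10, 15]
r2 m[φ1→X6] = [15, 13]
r2 m[φ1→X0] = [12, 16]
r2 m[φ2→X14] = [15, 8]
r2 m[φ2→X6] = [12, 11]
r2 m[φ3→X14] = [2, 9]
r2 m[φ3→X8] = [3, 8]
r2 m[φ4→X8] = [3, 9]
r2 m[φ5→X14] = [4, 1]
r2 m[X15→φ0] = [1, 1]
r2 m[X14→φ2] = [8, 9]
r2 m[X14→φ3] = [60, 8]
r2 m[X14→φ5] = [30, 72]
r2 m[X8→φ3] = [3, 9]
r2 m[X8→φ4] = [3, 8]
r2 m[X6→φ1] = [12, 11]
r2 m[X6→φ2] = [15, 13]
r2 m[X0→φ0] = [12, 16]
r2 m[X0→φ1] = [10, 15]
r3 m[φ0→X15] = [136, 224]
r3 m[φ0→X0] = [10, 15]
r3 m[φ1→X6] = [195, 165]
r3 m[φ1→X0] = [138, 185]
r3 m[φ2→X14] = [213, 110]
r3 m[φ2→X6] = [99, 93]
r3 m[φ3→X14] = [12, 69]
r3 m[φ3→X8] = [76, 116]
r3 m[φ4→X8] = [3, 9]
r3 m[φ5→X14] = [4, 1]
r3 m[X15→φ0] = [1, 1]
r3 m[X14→φ2] = [8, 9]
r3 m[X14→φ3] = [60, 8]
r3 m[X14→φ5] = [30, 72]
r3 m[X8→φ3] = [3, 9]
r3 m[X8→φ4] = [3, 8]
r3 m[X6→φ1] = [12, 11]
r3 m[X6→φ2] = [15, 13]
r3 m[X0→φ0] = [12, 16]
r3 m[X0→φ1] = [10, 15]
r4 m[φ0→X15] = [136, 224]
r4 m[φ0→X0] = [10, 15]
r4 m[φ1→X6] = [195, 165]
r4 m[φ1→X0] = [138, 185]
r4 m[φ2→X14] = [213, 110]
r4 m[φ2→X6] = [99, 93]
r4 m[φ3→X14] = [12, 69]
r4 m[φ3→X8] = [76, 116]
r4 m[φ4→X8] = [3, 9]
r4 m[φ5→X14] = [4, 1]
r4 m[X15→φ0] = [1, 1]
r4 m[X14→φ2] = [48, 69]
r4 m[X14→φ3] = [852, 110]
r4 m[X14→φ5] = [2556, 7590]
r4 m[X8→φ3] = [3, 9]
r4 m[X8→φ4] = [76, 116]
r4 m[X6→φ1] = [99, 93]
r4 m[X6→φ2] = [195, 165]
r4 m[X0→φ0] = [138, 185]
r4 m[X0→φ1] = [10, 15]
r5 m[φ0→X15] = [1571, 2584]
r5 m[φ0→X0] = [10, 15]
r5 m[φ1→X6] = [195, 165]
r5 m[φ1→X0] = [1152, 1542]
r5 m[φ2→X14] = [2745, 1410]
r5 m[φ2→X6] = [639, 633]
r5 m[φ3→X14] = [12, 69]
r5 m[φ3→X8] = [1072, 1622]
r5 m[φ4→X8] = [3, 9]
r5 m[φ5→X14] = [4, 1]
r5 m[X15→φ0] = [1, 1]
r5 m[X14→φ2] = [48, 69]
r5 m[X14→φ3] = [852, 110]
r5 m[X14→φ5] = [2556, 7590]
r5 m[X8→φ3] = [3, 9]
r5 m[X8→φ4] = [76, 116]
r5 m[X6→φ1] = [99, 93]
r5 m[X6→φ2] = [195, 165]
r5 m[X0→φ0] = [138, 185]
r5 m[X0→φ1] = [10, 15]
r6 m[φ0→X15] = [1571, 2584]
r6 m[φ0→X0] = [10, 15]
r6 m[φ1→X6] = [195, 165]
r6 m[φ1→X0] = [1152, 1542]
r6 m[φ2→X14] = [2745, 1410]
r6 m[φ2→X6] = [639, 633]
r6 m[φ3→X14] = [12, 69]
r6 m[φ3→X8] = [1072, 1622]
r6 m[φ4→X8] = [3, 9]
r6 m[φ5→X14] = [4, 1]
r6 m[X15→φ0] = [1, 1]
r6 m[X14→φ2] = [48, 69]
r6 m[X14→φ3] = [10980, 1410]
r6 m[X14→φ5] = [32940, 97290]
r6 m[X8→φ3] = [3, 9]
r6 m[X8→φ4] = [1072, 1622]
r6 m[X6→φ1] = [639, 633]
r6 m[X6→φ2] = [195, 165]
r6 m[X0→φ0] = [1152, 1542]
r6 m[X0→φ1] = [10, 15]
r7 m[φ0→X15] = [13098, 21552]
r7 m[φ0→X0] = [10, 15]
r7 m[φ1→X6] = [195, 165]
r7 m[φ1→X0] = [7632, 10182]
r7 m[φ2→X14] = [2745, 1410]
r7 m[φ2→X6] = [639, 633]
r7 m[φ3→X14] = [12, 69]
r7 m[φ3→X8] = [13800, 20850]
r7 m[φ4→X8] = [3, 9]
r7 m[φ5→X14] = [4, 1]
r7 m[X15→φ0] = [1, 1]
r7 m[X14→φ2] = [48, 69]
r7 m[X14→φ3] = [10980, 1410]
r7 m[X14→φ5] = [32940, 97290]
r7 m[X8→φ3] = [3, 9]
r7 m[X8→φ4] = [1072, 1622]
r7 m[X6→φ1] = [639, 633]
r7 m[X6→φ2] = [195, 165]
r7 m[X0→φ0] = [1152, 1542]
r7 m[X0→φ1] = [10, 15]
r8 m[φ0→X15] = [13098, 21552]
r8 m[φ0→X0] = [10, 15]
r8 m[φ1→X6] = [195, 165]
r8 m[φ1→X0] = [7632, 10182]
r8 m[φ2→X14] = [2745, 1410]
r8 m[φ2→X6] = [639, 633]
r8 m[φ3→X14] = [12, 69]
r8 m[φ3→X8] = [13800, 20850]
r8 m[φ4→X8] = [3, 9]
r8 m[φ5→X14] = [4, 1]
r8 m[X15→φ0] = [1, 1]
r8 m[X14→φ2] = [48, 69]
r8 m[X14→φ3] = [10980, 1410]
r8 m[X14→φ5] = [32940, 97290]
r8 m[X8→φ3] = [3, 9]
r8 m[X8→φ4] = [13800, 20850]
r8 m[X6→φ1] = [639, 633]
r8 m[X6→φ2] = [195, 165]
r8 m[X0→φ0] = [7632, 10182]
r8 m[X0→φ1] = [10, 15]
r9 m[φ0→X15] = [86538, 142512]
r9 m[φ0→X0] = [10, 15]
r9 m[φ1→X6] = [195, 165]
r9 m[φ1→X0] = [7632, 10182]
r9 m[φ2→X14] = [2745, 1410]
r9 m[φ2→X6] = [639, 633]
r9 m[φ3→X14] = [12, 69]
r9 m[φ3→X8] = [13800, 20850]
r9 m[φ4→X8] = [3, 9]
r9 m[φ5→X14] = [4, 1]
r9 m[X15→φ0] = [1, 1]
r9 m[X14→φ2] = [48, 69]
r9 m[X14→φ3] = [10980, 1410]
r9 m[X14→φ5] = [32940, 97290]
r9 m[X8→φ3] = [3, 9]
r9 m[X8→φ4] = [13800, 20850]
r9 m[X6→φ1] = [639, 633]
r9 m[X6→φ2] = [195, 165]
r9 m[X0→φ0] = [7632, 10182]
r9 m[X0→φ1] = [10, 15]
r10 m[φ0→X15] = [86538, 142512]
r10 m[φ0→X0] = [10, 15]
r10 m[φ1→X6] = [195, 165]
r10 m[φ1→X0] = [7632, 10182]
r10 m[φ2→X14] = [2745, 1410]
r10 m[φ2→X6] = [639, 633]
r10 m[φ3→X14] = [12, 69]
r10 m[φ3→X8] = [13800, 20850]
r10 m[φ4→X8] = [3, 9]
r10 m[φ5→X14] = [4, 1]
r10 m[X15→φ0] = [1, 1]
r10 m[X14→φ2] = [48, 69]
r10 m[X14→φ3] = [10980, 1410]
r10 m[X14→φ5] = [32940, 97290]
r10 m[X8→φ3] = [3, 9]
r10 m[X8→φ4] = [13800, 20850]
r10 m[X6→φ1] = [639, 633]
r10 m[X6→φ2] = [195, 165]
r10 m[X0→φ0] = [7632, 10182]
r10 m[X0→φ1] = [10, 15]
fixed point reached at round 10
b[X14] = ⊗ incoming = [131760, 97290]

b[X14] = [131760, 97290]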